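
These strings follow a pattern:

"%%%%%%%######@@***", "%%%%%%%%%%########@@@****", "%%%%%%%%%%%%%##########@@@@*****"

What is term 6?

Term n consists of 3n+1 %'s, followed by 2n+2 #'s, followed by n @'s, followed by n+1 *'s, where the shown terms are n = 2, 3, 4.
At n = 7 the blocks have lengths 22, 16, 7, 8.

%%%%%%%%%%%%%%%%%%%%%%################@@@@@@@********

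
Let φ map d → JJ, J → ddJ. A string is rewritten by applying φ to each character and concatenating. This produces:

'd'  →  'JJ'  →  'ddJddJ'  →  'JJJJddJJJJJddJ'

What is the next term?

Replace each of the 14 characters of JJJJddJJJJJddJ in place — ddJ ddJ ddJ ddJ JJ JJ ddJ ddJ ddJ ddJ ddJ JJ JJ ddJ — and concatenate.

ddJddJddJddJJJJJddJddJddJddJddJJJJJddJ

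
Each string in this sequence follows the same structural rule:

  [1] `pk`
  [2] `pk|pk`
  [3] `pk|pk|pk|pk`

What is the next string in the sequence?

Every step duplicates the string with '|' between the halves.
Doubling pk|pk|pk|pk with '|' between the halves:

pk|pk|pk|pk|pk|pk|pk|pk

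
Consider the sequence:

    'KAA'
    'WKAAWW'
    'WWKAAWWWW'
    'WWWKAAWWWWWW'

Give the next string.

Every step adds W to the front and WW to the end of the previous string.
Applying this once more to WWWKAAWWWWWW:

WWWWKAAWWWWWWWW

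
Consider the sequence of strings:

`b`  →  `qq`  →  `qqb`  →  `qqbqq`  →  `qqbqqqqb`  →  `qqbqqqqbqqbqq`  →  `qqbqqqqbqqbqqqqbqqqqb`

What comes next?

From term 3 onward, concatenate the last term with the second-to-last: qq·b = qqb, qqb·qq = qqbqq, …
The next term joins qqbqqqqbqqbqqqqbqqqqb and qqbqqqqbqqbqq.

qqbqqqqbqqbqqqqbqqqqbqqbqqqqbqqbqq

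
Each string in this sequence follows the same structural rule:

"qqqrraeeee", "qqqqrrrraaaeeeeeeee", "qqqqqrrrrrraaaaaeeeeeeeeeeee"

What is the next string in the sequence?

qqqqqqrrrrrrrraaaaaaaeeeeeeeeeeeeeeee

Term n consists of n+2 q's, followed by 2n r's, followed by 2n-1 a's, followed by 4n e's (n = 1, 2, …).
For the next term, n = 4, so the run lengths are 6, 8, 7, 16.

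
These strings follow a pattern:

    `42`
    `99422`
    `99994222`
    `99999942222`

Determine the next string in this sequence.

s(k+1) = 99·s(k)·2, so each term gains 99 as a prefix and 2 as a suffix.
Applying this once more to 99999942222:

99999999422222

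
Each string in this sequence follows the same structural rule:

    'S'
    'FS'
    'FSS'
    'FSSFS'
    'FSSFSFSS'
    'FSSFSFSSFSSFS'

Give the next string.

FSSFSFSSFSSFSFSSFSFSS

Each term (from the third on) is the previous term followed by the one before it: term 3 = FS·S = FSS.
Continuing: FSSFSFSSFSSFS · FSSFSFSS gives term 7.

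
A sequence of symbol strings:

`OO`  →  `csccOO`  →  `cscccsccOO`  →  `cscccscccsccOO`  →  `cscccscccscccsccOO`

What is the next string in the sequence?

cscccscccscccscccsccOO

The strings grow by a fixed prefix cscc each time.
One more step from cscccscccscccsccOO gives the answer.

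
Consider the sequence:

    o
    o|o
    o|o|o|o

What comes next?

s(k+1) = s(k)·|·s(k) — each term doubles the last with '|' between the halves.
So the next term is two copies of o|o|o|o with '|' between the halves.

o|o|o|o|o|o|o|o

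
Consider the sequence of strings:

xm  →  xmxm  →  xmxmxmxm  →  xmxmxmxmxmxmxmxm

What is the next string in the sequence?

xmxmxmxmxmxmxmxmxmxmxmxmxmxmxmxm

Each string is two copies of the previous one concatenated.
One more doubling of xmxmxmxmxmxmxmxm gives the answer.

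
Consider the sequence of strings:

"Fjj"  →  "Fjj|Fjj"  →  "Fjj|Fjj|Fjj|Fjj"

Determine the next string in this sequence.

Fjj|Fjj|Fjj|Fjj|Fjj|Fjj|Fjj|Fjj

Every step duplicates the string with '|' between the halves.
One more doubling of Fjj|Fjj|Fjj|Fjj gives the answer.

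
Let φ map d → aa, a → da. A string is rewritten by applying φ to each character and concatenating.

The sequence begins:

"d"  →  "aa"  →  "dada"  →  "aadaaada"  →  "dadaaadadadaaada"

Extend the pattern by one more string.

Replace each of the 16 characters of dadaaadadadaaada in place — aa da aa da da da aa da aa da aa da da da aa da — and concatenate.

aadaaadadadaaadaaadaaadadadaaada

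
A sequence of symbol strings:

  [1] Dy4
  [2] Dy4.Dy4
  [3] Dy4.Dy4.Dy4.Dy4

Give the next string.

s(k+1) = s(k)·.·s(k) — each term doubles the last with '.' between the halves.
One more doubling of Dy4.Dy4.Dy4.Dy4 gives the answer.

Dy4.Dy4.Dy4.Dy4.Dy4.Dy4.Dy4.Dy4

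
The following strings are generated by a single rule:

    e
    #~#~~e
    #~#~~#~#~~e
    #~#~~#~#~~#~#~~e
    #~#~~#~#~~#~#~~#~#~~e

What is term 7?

Every step adds #~#~~ at the front: s(k+1) = #~#~~·s(k).
From #~#~~#~#~~#~#~~#~#~~e, 2 further steps: #~#~~#~#~~#~#~~#~#~~e → #~#~~#~#~~#~#~~#~#~~#~#~~e → (answer).

#~#~~#~#~~#~#~~#~#~~#~#~~#~#~~e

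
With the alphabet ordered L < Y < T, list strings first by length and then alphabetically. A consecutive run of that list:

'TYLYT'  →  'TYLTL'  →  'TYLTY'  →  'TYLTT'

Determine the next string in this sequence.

TYYLL

Find the rightmost character of TYLTT below T, bump it to the next letter, and reset everything to its right to L.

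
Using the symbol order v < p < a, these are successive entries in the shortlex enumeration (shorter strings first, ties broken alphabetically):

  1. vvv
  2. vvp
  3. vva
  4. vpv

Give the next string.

vpp

The successor of vpv increments the rightmost position that isn't already a and resets every position after it to v.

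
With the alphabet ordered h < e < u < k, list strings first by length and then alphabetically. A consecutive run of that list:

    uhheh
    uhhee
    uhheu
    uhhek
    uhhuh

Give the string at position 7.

Stepping forward 2 times from uhhuh: uhhuh → uhhue, then the target.

uhhuu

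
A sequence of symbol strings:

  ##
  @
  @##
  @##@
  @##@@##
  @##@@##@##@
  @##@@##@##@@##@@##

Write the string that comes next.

From term 3 onward, concatenate the last term with the second-to-last: @·## = @##, @##·@ = @##@, …
The next term joins @##@@##@##@@##@@## and @##@@##@##@.

@##@@##@##@@##@@##@##@@##@##@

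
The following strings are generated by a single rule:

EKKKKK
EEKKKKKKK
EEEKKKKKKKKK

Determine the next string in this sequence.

Reading off run lengths: E runs 1, 2, 3; K runs 5, 7, 9 — each is linear in n, where the shown terms are n = 2, 3, 4.
For the next term, n = 5, so the run lengths are 4, 11.

EEEEKKKKKKKKKKK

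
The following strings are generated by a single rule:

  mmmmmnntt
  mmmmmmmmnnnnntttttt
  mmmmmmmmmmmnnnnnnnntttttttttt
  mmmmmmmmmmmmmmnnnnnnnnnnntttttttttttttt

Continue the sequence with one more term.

The n-th term is 3n+2 m's then 3n-1 n's then 4n-2 t's (n = 1, 2, …).
For the next term, n = 5, so the run lengths are 17, 14, 18.

mmmmmmmmmmmmmmmmmnnnnnnnnnnnnnntttttttttttttttttt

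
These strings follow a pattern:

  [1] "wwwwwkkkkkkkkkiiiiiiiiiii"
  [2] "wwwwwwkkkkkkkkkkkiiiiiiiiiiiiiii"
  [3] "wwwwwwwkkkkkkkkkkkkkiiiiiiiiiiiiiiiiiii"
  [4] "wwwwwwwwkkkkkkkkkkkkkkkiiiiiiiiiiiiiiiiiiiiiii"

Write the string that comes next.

Reading off run lengths: w runs 5, 6, 7, 8; k runs 9, 11, 13, 15; i runs 11, 15, 19, 23 — each is linear in n, where the shown terms are n = 3, 4, 5, 6.
At n = 7 the blocks have lengths 9, 17, 27.

wwwwwwwwwkkkkkkkkkkkkkkkkkiiiiiiiiiiiiiiiiiiiiiiiiiii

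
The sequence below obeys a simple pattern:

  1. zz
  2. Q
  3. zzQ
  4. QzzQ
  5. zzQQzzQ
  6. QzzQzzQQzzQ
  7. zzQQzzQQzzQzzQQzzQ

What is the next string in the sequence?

This is a Fibonacci-style word recurrence s(k) = s(k−2)·s(k−1): e.g. zz·Q = zzQ.
Continuing: QzzQzzQQzzQ · zzQQzzQQzzQzzQQzzQ gives term 8.

QzzQzzQQzzQzzQQzzQQzzQzzQQzzQ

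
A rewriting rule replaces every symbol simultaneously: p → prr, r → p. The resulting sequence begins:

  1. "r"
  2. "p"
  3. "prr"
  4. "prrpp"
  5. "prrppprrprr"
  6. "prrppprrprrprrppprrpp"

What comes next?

prrppprrprrprrppprrppprrppprrprrprrppprrprr

φ(prrppprrprrprrppprrpp) expands symbol-by-symbol to prr p p prr prr prr p p prr p p prr p p prr prr prr p p prr prr; joining the 21 pieces gives the next term.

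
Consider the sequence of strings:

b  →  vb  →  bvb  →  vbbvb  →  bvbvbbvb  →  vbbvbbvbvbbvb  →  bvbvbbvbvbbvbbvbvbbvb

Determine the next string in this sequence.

vbbvbbvbvbbvbbvbvbbvbvbbvbbvbvbbvb

This is a Fibonacci-style word recurrence s(k) = s(k−2)·s(k−1): e.g. b·vb = bvb.
So term 8 is vbbvbbvbvbbvb·bvbvbbvbvbbvbbvbvbbvb.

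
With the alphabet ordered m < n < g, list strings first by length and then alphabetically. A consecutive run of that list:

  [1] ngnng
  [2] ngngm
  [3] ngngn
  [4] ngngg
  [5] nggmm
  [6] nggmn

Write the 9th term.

nggnn

Stepping forward 3 times from nggmn: nggmn → nggmg → nggnm, then the target.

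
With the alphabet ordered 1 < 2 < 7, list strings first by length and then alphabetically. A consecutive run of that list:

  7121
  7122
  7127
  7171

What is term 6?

Stepping forward 2 times from 7171: 7171 → 7172, then the target.

7177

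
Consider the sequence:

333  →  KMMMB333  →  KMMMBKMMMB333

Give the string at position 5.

KMMMBKMMMBKMMMBKMMMB333

Each term is the previous one with KMMMB prepended.
From KMMMBKMMMB333, 2 further steps: KMMMBKMMMB333 → KMMMBKMMMBKMMMB333 → (answer).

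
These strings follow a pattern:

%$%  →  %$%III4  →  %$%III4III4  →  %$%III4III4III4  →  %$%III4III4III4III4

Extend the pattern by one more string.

%$%III4III4III4III4III4

The strings grow by a fixed suffix III4 each time.
So the next term is %$%III4III4III4III4·III4.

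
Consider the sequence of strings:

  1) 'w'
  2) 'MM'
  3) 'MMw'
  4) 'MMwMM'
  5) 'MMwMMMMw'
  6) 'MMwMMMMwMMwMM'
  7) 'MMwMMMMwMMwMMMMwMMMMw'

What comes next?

MMwMMMMwMMwMMMMwMMMMwMMwMMMMwMMwMM

From term 3 onward, concatenate the last term with the second-to-last: MM·w = MMw, MMw·MM = MMwMM, …
So term 8 is MMwMMMMwMMwMMMMwMMMMw·MMwMMMMwMMwMM.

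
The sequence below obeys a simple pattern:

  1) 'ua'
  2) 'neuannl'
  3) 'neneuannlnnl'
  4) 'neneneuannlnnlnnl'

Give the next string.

s(k+1) = ne·s(k)·nnl, so each term gains ne as a prefix and nnl as a suffix.
Applying this once more to neneneuannlnnlnnl:

neneneneuannlnnlnnlnnl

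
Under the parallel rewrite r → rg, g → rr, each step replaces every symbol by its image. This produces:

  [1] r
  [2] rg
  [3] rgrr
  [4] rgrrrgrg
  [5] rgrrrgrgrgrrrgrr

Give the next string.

Applying the rule to each of the 16 symbols of rgrrrgrgrgrrrgrr gives the pieces rg rr rg rg rg rr rg rr rg rr rg rg rg rr rg rg, which concatenate to the answer.

rgrrrgrgrgrrrgrrrgrrrgrgrgrrrgrg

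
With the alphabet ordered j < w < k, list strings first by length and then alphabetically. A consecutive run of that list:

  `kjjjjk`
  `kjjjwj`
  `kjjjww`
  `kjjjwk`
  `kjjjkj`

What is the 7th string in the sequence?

Continuing the enumeration 2 steps past kjjjkj: kjjjkj → kjjjkw → (answer).

kjjjkk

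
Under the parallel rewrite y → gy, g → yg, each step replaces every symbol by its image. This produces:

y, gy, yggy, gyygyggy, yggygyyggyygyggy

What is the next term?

Applying the rule to each of the 16 symbols of yggygyyggyygyggy gives the pieces gy yg yg gy yg gy gy yg yg gy gy yg gy yg yg gy, which concatenate to the answer.

gyygyggyyggygyygyggygyyggyygyggy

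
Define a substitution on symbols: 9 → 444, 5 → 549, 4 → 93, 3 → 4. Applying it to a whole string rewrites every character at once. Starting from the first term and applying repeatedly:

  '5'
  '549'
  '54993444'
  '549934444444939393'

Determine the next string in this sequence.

54993444444493939393939393444444444444

Applying the rule to each of the 18 symbols of 549934444444939393 gives the pieces 549 93 444 444 4 93 93 93 93 93 93 93 444 4 444 4 444 4, which concatenate to the answer.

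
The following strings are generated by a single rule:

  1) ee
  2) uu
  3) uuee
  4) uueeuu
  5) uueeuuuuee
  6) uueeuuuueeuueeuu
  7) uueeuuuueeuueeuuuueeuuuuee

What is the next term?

uueeuuuueeuueeuuuueeuuuueeuueeuuuueeuueeuu

Each term (from the third on) is the previous term followed by the one before it: term 3 = uu·ee = uuee.
So term 8 is uueeuuuueeuueeuuuueeuuuuee·uueeuuuueeuueeuu.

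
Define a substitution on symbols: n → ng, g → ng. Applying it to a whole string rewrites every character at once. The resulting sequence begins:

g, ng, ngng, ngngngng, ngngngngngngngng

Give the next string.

Rewriting the 16 symbols of ngngngngngngngng one by one yields ng ng ng ng ng ng ng ng ng ng ng ng ng ng ng ng; concatenated:

ngngngngngngngngngngngngngngngng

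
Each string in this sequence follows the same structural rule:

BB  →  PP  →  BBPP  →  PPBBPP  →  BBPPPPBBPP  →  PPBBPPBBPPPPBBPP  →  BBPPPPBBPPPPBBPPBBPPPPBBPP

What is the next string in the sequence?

This is a Fibonacci-style word recurrence s(k) = s(k−2)·s(k−1): e.g. BB·PP = BBPP.
The next term joins PPBBPPBBPPPPBBPP and BBPPPPBBPPPPBBPPBBPPPPBBPP.

PPBBPPBBPPPPBBPPBBPPPPBBPPPPBBPPBBPPPPBBPP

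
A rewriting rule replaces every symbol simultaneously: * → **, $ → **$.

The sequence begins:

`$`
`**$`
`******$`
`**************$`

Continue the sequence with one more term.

******************************$

φ(**************$) expands symbol-by-symbol to ** ** ** ** ** ** ** ** ** ** ** ** ** ** **$; joining the 15 pieces gives the next term.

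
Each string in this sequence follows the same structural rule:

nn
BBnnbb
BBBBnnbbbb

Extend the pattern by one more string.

Every step adds BB to the front and bb to the end of the previous string.
One more step from BBBBnnbbbb gives the answer.

BBBBBBnnbbbbbb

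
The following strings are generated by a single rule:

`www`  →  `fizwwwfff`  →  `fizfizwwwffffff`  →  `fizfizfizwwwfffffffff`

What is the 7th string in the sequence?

fizfizfizfizfizfizwwwffffffffffffffffff

Each term wraps the previous one in fiz on the left and fff on the right.
From fizfizfizwwwfffffffff, 3 further steps: fizfizfizwwwfffffffff → fizfizfizfizwwwffffffffffff → fizfizfizfizfizwwwfffffffffffffff → (answer).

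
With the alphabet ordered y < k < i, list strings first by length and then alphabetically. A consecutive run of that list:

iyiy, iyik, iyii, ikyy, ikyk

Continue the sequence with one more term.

ikyi

The successor of ikyk increments the rightmost position that isn't already i and resets every position after it to y.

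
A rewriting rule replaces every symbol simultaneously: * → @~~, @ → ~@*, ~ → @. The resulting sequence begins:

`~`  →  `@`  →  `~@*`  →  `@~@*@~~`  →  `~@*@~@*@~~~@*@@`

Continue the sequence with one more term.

Rewriting the 15 symbols of ~@*@~@*@~~~@*@@ one by one yields @ ~@* @~~ ~@* @ ~@* @~~ ~@* @ @ @ ~@* @~~ ~@* ~@*; concatenated:

@~@*@~~~@*@~@*@~~~@*@@@~@*@~~~@*~@*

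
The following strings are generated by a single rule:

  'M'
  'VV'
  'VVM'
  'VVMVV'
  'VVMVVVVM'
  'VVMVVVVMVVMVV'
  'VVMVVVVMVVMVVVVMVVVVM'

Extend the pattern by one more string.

From term 3 onward, concatenate the last term with the second-to-last: VV·M = VVM, VVM·VV = VVMVV, …
So term 8 is VVMVVVVMVVMVVVVMVVVVM·VVMVVVVMVVMVV.

VVMVVVVMVVMVVVVMVVVVMVVMVVVVMVVMVV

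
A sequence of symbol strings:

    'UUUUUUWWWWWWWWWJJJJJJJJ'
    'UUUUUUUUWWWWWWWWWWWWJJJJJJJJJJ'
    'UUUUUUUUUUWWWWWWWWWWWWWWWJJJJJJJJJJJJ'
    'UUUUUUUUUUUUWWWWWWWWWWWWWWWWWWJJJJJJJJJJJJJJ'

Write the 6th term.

UUUUUUUUUUUUUUUUWWWWWWWWWWWWWWWWWWWWWWWWJJJJJJJJJJJJJJJJJJ

Reading off run lengths: U runs 6, 8, 10, 12; W runs 9, 12, 15, 18; J runs 8, 10, 12, 14 — each is linear in n, where the shown terms are n = 3, 4, 5, 6.
Setting n = 8 gives 16, 24, 18 characters in each block.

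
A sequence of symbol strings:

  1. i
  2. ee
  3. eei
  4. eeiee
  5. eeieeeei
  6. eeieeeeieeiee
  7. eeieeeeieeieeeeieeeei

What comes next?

eeieeeeieeieeeeieeeeieeieeeeieeiee

Each term (from the third on) is the previous term followed by the one before it: term 3 = ee·i = eei.
The next term joins eeieeeeieeieeeeieeeei and eeieeeeieeiee.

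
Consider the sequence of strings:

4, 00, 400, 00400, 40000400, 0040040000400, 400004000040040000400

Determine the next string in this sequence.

0040040000400400004000040040000400

Each term (from the third on) is the two preceding terms concatenated in order: term 3 = 4·00 = 400.
So term 8 is 0040040000400·400004000040040000400.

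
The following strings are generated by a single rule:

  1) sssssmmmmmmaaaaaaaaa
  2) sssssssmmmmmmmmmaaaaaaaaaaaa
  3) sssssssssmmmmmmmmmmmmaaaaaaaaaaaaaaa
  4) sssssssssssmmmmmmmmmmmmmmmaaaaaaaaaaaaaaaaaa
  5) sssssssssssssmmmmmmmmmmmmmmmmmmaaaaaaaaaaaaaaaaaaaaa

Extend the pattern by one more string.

sssssssssssssssmmmmmmmmmmmmmmmmmmmmmaaaaaaaaaaaaaaaaaaaaaaaa

Term n consists of 2n+1 s's, followed by 3n m's, followed by 3n+3 a's, where the shown terms are n = 2, 3, 4, 5, 6.
Setting n = 7 gives 15, 21, 24 characters in each block.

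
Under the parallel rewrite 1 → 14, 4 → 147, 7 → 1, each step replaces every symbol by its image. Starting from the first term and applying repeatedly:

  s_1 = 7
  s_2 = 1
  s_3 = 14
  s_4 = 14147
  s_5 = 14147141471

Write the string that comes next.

141471414711414714147114

Apply φ to 14147141471 symbol by symbol: 1→14, 4→147, 1→14, 4→147, 7→1, 1→14, 4→147, 1→14, 4→147, 7→1, 1→14; joined: 14 147 14 147 1 14 147 14 147 1 14.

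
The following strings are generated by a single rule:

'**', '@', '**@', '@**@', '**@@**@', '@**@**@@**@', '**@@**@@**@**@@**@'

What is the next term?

@**@**@@**@**@@**@@**@**@@**@

From term 3 onward, concatenate the second-to-last term with the last: **·@ = **@, @·**@ = @**@, …
The next term joins @**@**@@**@ and **@@**@@**@**@@**@.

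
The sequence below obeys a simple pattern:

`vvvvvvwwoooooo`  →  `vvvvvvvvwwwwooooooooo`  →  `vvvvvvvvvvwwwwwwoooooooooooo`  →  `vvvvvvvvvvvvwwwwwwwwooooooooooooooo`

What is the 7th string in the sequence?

Reading off run lengths: v runs 6, 8, 10, 12; w runs 2, 4, 6, 8; o runs 6, 9, 12, 15 — each is linear in n, where the shown terms are n = 2, 3, 4, 5.
At n = 8 the blocks have lengths 18, 14, 24.

vvvvvvvvvvvvvvvvvvwwwwwwwwwwwwwwoooooooooooooooooooooooo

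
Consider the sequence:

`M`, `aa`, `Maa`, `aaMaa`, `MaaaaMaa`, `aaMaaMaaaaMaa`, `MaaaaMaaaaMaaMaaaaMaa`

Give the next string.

aaMaaMaaaaMaaMaaaaMaaaaMaaMaaaaMaa

Each term (from the third on) is the two preceding terms concatenated in order: term 3 = M·aa = Maa.
Continuing: aaMaaMaaaaMaa · MaaaaMaaaaMaaMaaaaMaa gives term 8.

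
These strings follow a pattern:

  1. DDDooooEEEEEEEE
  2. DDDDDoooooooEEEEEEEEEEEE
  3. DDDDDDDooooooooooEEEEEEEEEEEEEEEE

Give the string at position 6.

Term n consists of 2n-1 D's, followed by 3n-2 o's, followed by 4n E's, where the shown terms are n = 2, 3, 4.
For term 6, n = 7, so the run lengths are 13, 19, 28.

DDDDDDDDDDDDDoooooooooooooooooooEEEEEEEEEEEEEEEEEEEEEEEEEEEE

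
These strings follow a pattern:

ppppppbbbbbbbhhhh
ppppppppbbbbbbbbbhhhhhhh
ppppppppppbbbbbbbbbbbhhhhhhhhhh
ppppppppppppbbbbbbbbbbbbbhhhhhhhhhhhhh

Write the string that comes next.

ppppppppppppppbbbbbbbbbbbbbbbhhhhhhhhhhhhhhhh

The n-th term is 2n+2 p's then 2n+3 b's then 3n-2 h's, where the shown terms are n = 2, 3, 4, 5.
For the next term, n = 6, so the run lengths are 14, 15, 16.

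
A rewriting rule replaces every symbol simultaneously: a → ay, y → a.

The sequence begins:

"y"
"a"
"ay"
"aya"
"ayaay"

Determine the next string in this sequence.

ayaayaya

Rewriting each symbol of ayaay: a→ay, y→a, a→ay, a→ay, y→a, which concatenates to ay a ay ay a.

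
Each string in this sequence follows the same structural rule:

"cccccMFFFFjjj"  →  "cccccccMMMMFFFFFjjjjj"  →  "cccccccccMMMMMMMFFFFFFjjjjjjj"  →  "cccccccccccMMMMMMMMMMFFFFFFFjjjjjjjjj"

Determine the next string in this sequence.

Term n consists of 2n+3 c's, followed by 3n-2 M's, followed by n+3 F's, followed by 2n+1 j's (n = 1, 2, …).
For the next term, n = 5, so the run lengths are 13, 13, 8, 11.

cccccccccccccMMMMMMMMMMMMMFFFFFFFFjjjjjjjjjjj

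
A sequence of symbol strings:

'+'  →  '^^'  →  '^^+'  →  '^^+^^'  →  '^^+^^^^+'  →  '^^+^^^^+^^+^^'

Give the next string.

^^+^^^^+^^+^^^^+^^^^+

Each term (from the third on) is the previous term followed by the one before it: term 3 = ^^·+ = ^^+.
The next term joins ^^+^^^^+^^+^^ and ^^+^^^^+.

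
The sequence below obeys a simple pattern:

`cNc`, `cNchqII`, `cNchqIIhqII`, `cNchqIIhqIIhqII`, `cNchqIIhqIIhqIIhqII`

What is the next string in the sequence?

Each term is the previous one with hqII appended.
Applying this once more to cNchqIIhqIIhqIIhqII:

cNchqIIhqIIhqIIhqIIhqII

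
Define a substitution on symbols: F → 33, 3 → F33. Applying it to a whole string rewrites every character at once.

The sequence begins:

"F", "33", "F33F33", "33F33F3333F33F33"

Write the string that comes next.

Replace each of the 16 characters of 33F33F3333F33F33 in place — F33 F33 33 F33 F33 33 F33 F33 F33 F33 33 F33 F33 33 F33 F33 — and concatenate.

F33F3333F33F3333F33F33F33F3333F33F3333F33F33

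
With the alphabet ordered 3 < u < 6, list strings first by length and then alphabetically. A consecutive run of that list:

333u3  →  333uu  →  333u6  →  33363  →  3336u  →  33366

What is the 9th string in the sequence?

33u36

Stepping forward 3 times from 33366: 33366 → 33u33 → 33u3u, then the target.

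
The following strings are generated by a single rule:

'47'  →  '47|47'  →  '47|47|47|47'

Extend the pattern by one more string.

47|47|47|47|47|47|47|47

Each string is two copies of the previous one joined by '|'.
One more doubling of 47|47|47|47 gives the answer.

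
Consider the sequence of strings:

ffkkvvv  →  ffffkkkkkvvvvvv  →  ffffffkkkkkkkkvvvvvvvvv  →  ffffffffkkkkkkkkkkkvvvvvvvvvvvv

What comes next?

ffffffffffkkkkkkkkkkkkkkvvvvvvvvvvvvvvv

Term n consists of 2n f's, followed by 3n-1 k's, followed by 3n v's (n = 1, 2, …).
For the next term, n = 5, so the run lengths are 10, 14, 15.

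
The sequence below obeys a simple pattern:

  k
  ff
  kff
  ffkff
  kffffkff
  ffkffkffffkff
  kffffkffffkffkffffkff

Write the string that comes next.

From term 3 onward, concatenate the second-to-last term with the last: k·ff = kff, ff·kff = ffkff, …
So term 8 is ffkffkffffkff·kffffkffffkffkffffkff.

ffkffkffffkffkffffkffffkffkffffkff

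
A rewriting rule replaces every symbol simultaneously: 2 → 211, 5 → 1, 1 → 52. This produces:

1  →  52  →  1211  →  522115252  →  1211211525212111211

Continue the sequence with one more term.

522115252211525212111211522115252522115252

φ(1211211525212111211) expands symbol-by-symbol to 52 211 52 52 211 52 52 1 211 1 211 52 211 52 52 52 211 52 52; joining the 19 pieces gives the next term.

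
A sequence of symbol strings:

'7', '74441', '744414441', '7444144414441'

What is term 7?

7444144414441444144414441

The strings grow by a fixed suffix 4441 each time.
From 7444144414441, 3 further steps: 7444144414441 → 74441444144414441 → 744414441444144414441 → (answer).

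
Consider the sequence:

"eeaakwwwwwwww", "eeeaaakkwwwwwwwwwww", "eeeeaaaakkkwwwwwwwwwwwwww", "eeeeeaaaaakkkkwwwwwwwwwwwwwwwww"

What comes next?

Each string has the form e^{n} a^{n} k^{n-1} w^{3n+2}, where the shown terms are n = 2, 3, 4, 5.
For the next term, n = 6, so the run lengths are 6, 6, 5, 20.

eeeeeeaaaaaakkkkkwwwwwwwwwwwwwwwwwwww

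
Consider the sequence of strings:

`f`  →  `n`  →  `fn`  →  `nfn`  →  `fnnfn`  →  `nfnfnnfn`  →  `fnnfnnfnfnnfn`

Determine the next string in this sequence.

This is a Fibonacci-style word recurrence s(k) = s(k−2)·s(k−1): e.g. f·n = fn.
The next term joins nfnfnnfn and fnnfnnfnfnnfn.

nfnfnnfnfnnfnnfnfnnfn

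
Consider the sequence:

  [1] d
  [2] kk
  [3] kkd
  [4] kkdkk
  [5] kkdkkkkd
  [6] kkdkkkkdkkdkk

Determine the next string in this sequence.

kkdkkkkdkkdkkkkdkkkkd

From term 3 onward, concatenate the last term with the second-to-last: kk·d = kkd, kkd·kk = kkdkk, …
The next term joins kkdkkkkdkkdkk and kkdkkkkd.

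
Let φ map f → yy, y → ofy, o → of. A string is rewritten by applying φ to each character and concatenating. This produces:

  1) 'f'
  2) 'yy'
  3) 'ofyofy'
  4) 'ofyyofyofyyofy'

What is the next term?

Rewriting the 14 symbols of ofyyofyofyyofy one by one yields of yy ofy ofy of yy ofy of yy ofy ofy of yy ofy; concatenated:

ofyyofyofyofyyofyofyyofyofyofyyofy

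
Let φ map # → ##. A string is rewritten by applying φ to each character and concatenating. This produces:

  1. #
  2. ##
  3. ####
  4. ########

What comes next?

Apply φ to ######## symbol by symbol: #→##, #→##, #→##, #→##, #→##, #→##, #→##, #→##; joined: ## ## ## ## ## ## ## ##.

################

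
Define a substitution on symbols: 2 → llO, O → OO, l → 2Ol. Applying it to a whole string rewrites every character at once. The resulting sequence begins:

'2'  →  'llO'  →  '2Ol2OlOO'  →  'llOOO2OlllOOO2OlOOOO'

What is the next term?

Applying the rule to each of the 20 symbols of llOOO2OlllOOO2OlOOOO gives the pieces 2Ol 2Ol OO OO OO llO OO 2Ol 2Ol 2Ol OO OO OO llO OO 2Ol OO OO OO OO, which concatenate to the answer.

2Ol2OlOOOOOOllOOO2Ol2Ol2OlOOOOOOllOOO2OlOOOOOOOO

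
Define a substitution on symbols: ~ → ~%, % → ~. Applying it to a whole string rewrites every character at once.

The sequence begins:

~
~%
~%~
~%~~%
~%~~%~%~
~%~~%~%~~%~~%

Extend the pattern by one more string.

~%~~%~%~~%~~%~%~~%~%~

Replace each of the 13 characters of ~%~~%~%~~%~~% in place — ~% ~ ~% ~% ~ ~% ~ ~% ~% ~ ~% ~% ~ — and concatenate.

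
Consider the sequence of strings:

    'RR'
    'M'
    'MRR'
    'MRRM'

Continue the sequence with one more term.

MRRMMRR

From term 3 onward, concatenate the last term with the second-to-last: M·RR = MRR, MRR·M = MRRM, …
The next term joins MRRM and MRR.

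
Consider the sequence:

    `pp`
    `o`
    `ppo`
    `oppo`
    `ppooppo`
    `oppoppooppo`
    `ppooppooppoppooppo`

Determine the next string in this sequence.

oppoppooppoppooppooppoppooppo

This is a Fibonacci-style word recurrence s(k) = s(k−2)·s(k−1): e.g. pp·o = ppo.
Continuing: oppoppooppo · ppooppooppoppooppo gives term 8.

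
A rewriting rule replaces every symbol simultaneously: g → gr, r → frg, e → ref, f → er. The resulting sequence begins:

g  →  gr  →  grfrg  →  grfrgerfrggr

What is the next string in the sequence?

Rewriting each symbol of grfrgerfrggr: g→gr, r→frg, f→er, r→frg, g→gr, e→ref, r→frg, f→er, r→frg, g→gr, g→gr, r→frg, which concatenates to gr frg er frg gr ref frg er frg gr gr frg.

grfrgerfrggrreffrgerfrggrgrfrg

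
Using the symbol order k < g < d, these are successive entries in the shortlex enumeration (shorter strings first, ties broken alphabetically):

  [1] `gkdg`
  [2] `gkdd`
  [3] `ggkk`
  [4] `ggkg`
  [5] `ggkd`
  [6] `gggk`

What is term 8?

gggd

Continuing the enumeration 2 steps past gggk: gggk → gggg → (answer).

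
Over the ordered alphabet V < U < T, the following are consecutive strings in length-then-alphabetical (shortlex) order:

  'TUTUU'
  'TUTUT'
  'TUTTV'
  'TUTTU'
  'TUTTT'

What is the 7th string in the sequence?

Advancing 2 positions from TUTTT through TUTTT → TTVVV reaches term 7.

TTVVU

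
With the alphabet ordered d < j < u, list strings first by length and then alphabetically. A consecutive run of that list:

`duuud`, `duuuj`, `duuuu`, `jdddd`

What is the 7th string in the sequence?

Continuing the enumeration 3 steps past jdddd: jdddd → jdddj → jdddu → (answer).

jddjd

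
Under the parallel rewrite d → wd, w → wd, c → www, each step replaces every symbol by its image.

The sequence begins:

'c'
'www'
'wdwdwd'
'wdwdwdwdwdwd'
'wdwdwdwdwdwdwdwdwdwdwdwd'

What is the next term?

wdwdwdwdwdwdwdwdwdwdwdwdwdwdwdwdwdwdwdwdwdwdwdwd

Applying the rule to each of the 24 symbols of wdwdwdwdwdwdwdwdwdwdwdwd gives the pieces wd wd wd wd wd wd wd wd wd wd wd wd wd wd wd wd wd wd wd wd wd wd wd wd, which concatenate to the answer.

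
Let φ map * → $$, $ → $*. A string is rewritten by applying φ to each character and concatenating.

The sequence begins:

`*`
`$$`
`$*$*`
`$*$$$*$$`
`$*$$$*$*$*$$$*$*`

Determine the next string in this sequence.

$*$$$*$*$*$$$*$$$*$$$*$*$*$$$*$$

Applying the rule to each of the 16 symbols of $*$$$*$*$*$$$*$* gives the pieces $* $$ $* $* $* $$ $* $$ $* $$ $* $* $* $$ $* $$, which concatenate to the answer.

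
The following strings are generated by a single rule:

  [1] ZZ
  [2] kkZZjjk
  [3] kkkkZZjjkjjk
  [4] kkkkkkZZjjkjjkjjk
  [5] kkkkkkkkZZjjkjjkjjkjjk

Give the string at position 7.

kkkkkkkkkkkkZZjjkjjkjjkjjkjjkjjk

Every step adds kk to the front and jjk to the end of the previous string.
From kkkkkkkkZZjjkjjkjjkjjk, 2 further steps: kkkkkkkkZZjjkjjkjjkjjk → kkkkkkkkkkZZjjkjjkjjkjjkjjk → (answer).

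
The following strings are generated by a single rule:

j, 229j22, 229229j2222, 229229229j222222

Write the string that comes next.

Each term wraps the previous one in 229 on the left and 22 on the right.
Applying this once more to 229229229j222222:

229229229229j22222222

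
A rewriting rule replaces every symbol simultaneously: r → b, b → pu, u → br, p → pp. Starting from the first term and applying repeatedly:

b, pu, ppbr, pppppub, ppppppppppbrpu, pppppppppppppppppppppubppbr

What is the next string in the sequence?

Rewriting the 27 symbols of pppppppppppppppppppppubppbr one by one yields pp pp pp pp pp pp pp pp pp pp pp pp pp pp pp pp pp pp pp pp pp br pu pp pp pu b; concatenated:

ppppppppppppppppppppppppppppppppppppppppppbrpupppppub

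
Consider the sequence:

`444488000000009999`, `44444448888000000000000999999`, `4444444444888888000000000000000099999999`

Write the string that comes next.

The n-th term is 3n-2 4's then 2n-2 8's then 4n 0's then 2n 9's, where the shown terms are n = 2, 3, 4.
At n = 5 the blocks have lengths 13, 8, 20, 10.

444444444444488888888000000000000000000009999999999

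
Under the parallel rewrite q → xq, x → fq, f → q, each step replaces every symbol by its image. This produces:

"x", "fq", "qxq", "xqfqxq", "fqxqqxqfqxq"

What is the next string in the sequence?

qxqfqxqxqfqxqqxqfqxq

Apply φ to fqxqqxqfqxq symbol by symbol: f→q, q→xq, x→fq, q→xq, q→xq, x→fq, q→xq, f→q, q→xq, x→fq, q→xq; joined: q xq fq xq xq fq xq q xq fq xq.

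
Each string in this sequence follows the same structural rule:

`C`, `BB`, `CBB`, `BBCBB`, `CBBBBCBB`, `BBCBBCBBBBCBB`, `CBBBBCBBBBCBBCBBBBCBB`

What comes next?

This is a Fibonacci-style word recurrence s(k) = s(k−2)·s(k−1): e.g. C·BB = CBB.
So term 8 is BBCBBCBBBBCBB·CBBBBCBBBBCBBCBBBBCBB.

BBCBBCBBBBCBBCBBBBCBBBBCBBCBBBBCBB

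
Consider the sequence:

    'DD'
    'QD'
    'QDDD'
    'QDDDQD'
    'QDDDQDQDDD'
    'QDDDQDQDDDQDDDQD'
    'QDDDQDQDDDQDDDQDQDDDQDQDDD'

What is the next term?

QDDDQDQDDDQDDDQDQDDDQDQDDDQDDDQDQDDDQDDDQD

From term 3 onward, concatenate the last term with the second-to-last: QD·DD = QDDD, QDDD·QD = QDDDQD, …
The next term joins QDDDQDQDDDQDDDQDQDDDQDQDDD and QDDDQDQDDDQDDDQD.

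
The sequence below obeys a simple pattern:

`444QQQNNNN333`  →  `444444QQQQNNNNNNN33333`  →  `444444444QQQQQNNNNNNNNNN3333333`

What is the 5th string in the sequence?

Reading off run lengths: 4 runs 3, 6, 9; Q runs 3, 4, 5; N runs 4, 7, 10; 3 runs 3, 5, 7 — each is linear in n (n = 1, 2, …).
At n = 5 the blocks have lengths 15, 7, 16, 11.

444444444444444QQQQQQQNNNNNNNNNNNNNNNN33333333333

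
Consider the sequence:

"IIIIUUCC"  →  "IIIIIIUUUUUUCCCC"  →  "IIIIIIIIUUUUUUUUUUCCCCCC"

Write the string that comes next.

The n-th term is 2n+2 I's then 4n-2 U's then 2n C's (n = 1, 2, …).
Setting n = 4 gives 10, 14, 8 characters in each block.

IIIIIIIIIIUUUUUUUUUUUUUUCCCCCCCC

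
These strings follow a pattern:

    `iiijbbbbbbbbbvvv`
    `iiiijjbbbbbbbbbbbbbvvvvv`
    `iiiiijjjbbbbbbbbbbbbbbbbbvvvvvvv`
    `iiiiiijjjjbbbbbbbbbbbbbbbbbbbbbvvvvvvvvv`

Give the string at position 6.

Reading off run lengths: i runs 3, 4, 5, 6; j runs 1, 2, 3, 4; b runs 9, 13, 17, 21; v runs 3, 5, 7, 9 — each is linear in n, where the shown terms are n = 2, 3, 4, 5.
For term 6, n = 7, so the run lengths are 8, 6, 29, 13.

iiiiiiiijjjjjjbbbbbbbbbbbbbbbbbbbbbbbbbbbbbvvvvvvvvvvvvv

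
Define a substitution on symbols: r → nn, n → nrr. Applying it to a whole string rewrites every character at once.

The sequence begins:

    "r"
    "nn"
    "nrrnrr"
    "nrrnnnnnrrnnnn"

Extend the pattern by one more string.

φ(nrrnnnnnrrnnnn) expands symbol-by-symbol to nrr nn nn nrr nrr nrr nrr nrr nn nn nrr nrr nrr nrr; joining the 14 pieces gives the next term.

nrrnnnnnrrnrrnrrnrrnrrnnnnnrrnrrnrrnrr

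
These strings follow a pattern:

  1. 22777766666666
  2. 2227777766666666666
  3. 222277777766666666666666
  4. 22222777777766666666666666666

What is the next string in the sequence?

Each string has the form 2^{n} 7^{n+2} 6^{3n+2}, where the shown terms are n = 2, 3, 4, 5.
At n = 6 the blocks have lengths 6, 8, 20.

2222227777777766666666666666666666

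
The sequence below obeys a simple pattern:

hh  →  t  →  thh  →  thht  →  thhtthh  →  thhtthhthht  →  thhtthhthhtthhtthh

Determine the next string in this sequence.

Each term (from the third on) is the previous term followed by the one before it: term 3 = t·hh = thh.
Continuing: thhtthhthhtthhtthh · thhtthhthht gives term 8.

thhtthhthhtthhtthhthhtthhthht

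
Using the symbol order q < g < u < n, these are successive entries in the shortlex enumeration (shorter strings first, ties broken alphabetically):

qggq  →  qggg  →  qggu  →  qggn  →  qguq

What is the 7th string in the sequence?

qguu

Stepping forward 2 times from qguq: qguq → qgug, then the target.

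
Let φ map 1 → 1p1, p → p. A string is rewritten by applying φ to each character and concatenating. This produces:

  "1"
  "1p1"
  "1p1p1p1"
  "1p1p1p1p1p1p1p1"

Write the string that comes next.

Replace each of the 15 characters of 1p1p1p1p1p1p1p1 in place — 1p1 p 1p1 p 1p1 p 1p1 p 1p1 p 1p1 p 1p1 p 1p1 — and concatenate.

1p1p1p1p1p1p1p1p1p1p1p1p1p1p1p1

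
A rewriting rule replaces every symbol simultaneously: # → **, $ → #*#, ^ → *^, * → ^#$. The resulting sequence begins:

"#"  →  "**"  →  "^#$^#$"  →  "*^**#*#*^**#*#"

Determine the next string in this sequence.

Replace each of the 14 characters of *^**#*#*^**#*# in place — ^#$ *^ ^#$ ^#$ ** ^#$ ** ^#$ *^ ^#$ ^#$ ** ^#$ ** — and concatenate.

^#$*^^#$^#$**^#$**^#$*^^#$^#$**^#$**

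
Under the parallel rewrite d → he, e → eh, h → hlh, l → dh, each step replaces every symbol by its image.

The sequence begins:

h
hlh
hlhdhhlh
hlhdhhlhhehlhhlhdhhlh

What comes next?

φ(hlhdhhlhhehlhhlhdhhlh) expands symbol-by-symbol to hlh dh hlh he hlh hlh dh hlh hlh eh hlh dh hlh hlh dh hlh he hlh hlh dh hlh; joining the 21 pieces gives the next term.

hlhdhhlhhehlhhlhdhhlhhlhehhlhdhhlhhlhdhhlhhehlhhlhdhhlh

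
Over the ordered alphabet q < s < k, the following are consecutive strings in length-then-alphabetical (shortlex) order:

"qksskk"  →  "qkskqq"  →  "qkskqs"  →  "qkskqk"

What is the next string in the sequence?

qksksq

Treat qkskqk as a base-3 numeral over the given alphabet and add one, carrying through any trailing k's.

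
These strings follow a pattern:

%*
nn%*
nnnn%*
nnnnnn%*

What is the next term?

Every step adds nn at the front: s(k+1) = nn·s(k).
One more step from nnnnnn%* gives the answer.

nnnnnnnn%*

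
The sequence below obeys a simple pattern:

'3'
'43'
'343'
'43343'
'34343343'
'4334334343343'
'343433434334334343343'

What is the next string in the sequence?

Each term (from the third on) is the two preceding terms concatenated in order: term 3 = 3·43 = 343.
So term 8 is 4334334343343·343433434334334343343.

4334334343343343433434334334343343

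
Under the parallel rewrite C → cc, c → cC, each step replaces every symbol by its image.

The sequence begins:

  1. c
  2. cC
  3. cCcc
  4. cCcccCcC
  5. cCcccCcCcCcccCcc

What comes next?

cCcccCcCcCcccCcccCcccCcCcCcccCcC

Replace each of the 16 characters of cCcccCcCcCcccCcc in place — cC cc cC cC cC cc cC cc cC cc cC cC cC cc cC cC — and concatenate.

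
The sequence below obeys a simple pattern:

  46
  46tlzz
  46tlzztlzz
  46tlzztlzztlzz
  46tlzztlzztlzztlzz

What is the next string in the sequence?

46tlzztlzztlzztlzztlzz

Every step adds tlzz to the end: s(k+1) = s(k)·tlzz.
One more step from 46tlzztlzztlzztlzz gives the answer.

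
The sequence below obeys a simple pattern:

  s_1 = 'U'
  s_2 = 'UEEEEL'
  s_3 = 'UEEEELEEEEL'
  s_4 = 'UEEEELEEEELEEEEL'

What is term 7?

Every step adds EEEEL to the end: s(k+1) = s(k)·EEEEL.
From UEEEELEEEELEEEEL, 3 further steps: UEEEELEEEELEEEEL → UEEEELEEEELEEEELEEEEL → UEEEELEEEELEEEELEEEELEEEEL → (answer).

UEEEELEEEELEEEELEEEELEEEELEEEEL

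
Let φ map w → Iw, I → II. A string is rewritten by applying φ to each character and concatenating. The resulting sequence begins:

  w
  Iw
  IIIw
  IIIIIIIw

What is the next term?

Rewriting each symbol of IIIIIIIw: I→II, I→II, I→II, I→II, I→II, I→II, I→II, w→Iw, which concatenates to II II II II II II II Iw.

IIIIIIIIIIIIIIIw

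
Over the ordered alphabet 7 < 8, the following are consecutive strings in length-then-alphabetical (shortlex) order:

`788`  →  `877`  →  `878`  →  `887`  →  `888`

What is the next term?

888 is the last string of length 3, so the next is the first of length 4: 7 repeated 4 times.

7777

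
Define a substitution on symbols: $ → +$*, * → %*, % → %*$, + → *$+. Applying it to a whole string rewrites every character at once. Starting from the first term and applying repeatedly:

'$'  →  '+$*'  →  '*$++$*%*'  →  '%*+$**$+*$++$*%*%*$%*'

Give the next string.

%*$%**$++$*%*%*+$**$+%*+$**$+*$++$*%*%*$%*%*$%*+$*%*$%*

Replace each of the 21 characters of %*+$**$+*$++$*%*%*$%* in place — %*$ %* *$+ +$* %* %* +$* *$+ %* +$* *$+ *$+ +$* %* %*$ %* %*$ %* +$* %*$ %* — and concatenate.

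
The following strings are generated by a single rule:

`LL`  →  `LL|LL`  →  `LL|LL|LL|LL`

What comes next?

LL|LL|LL|LL|LL|LL|LL|LL

Each string is two copies of the previous one joined by '|'.
One more doubling of LL|LL|LL|LL gives the answer.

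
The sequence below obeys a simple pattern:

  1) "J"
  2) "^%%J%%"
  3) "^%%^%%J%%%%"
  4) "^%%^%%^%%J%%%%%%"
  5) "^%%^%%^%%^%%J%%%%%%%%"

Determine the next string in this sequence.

Every step adds ^%% to the front and %% to the end of the previous string.
One more step from ^%%^%%^%%^%%J%%%%%%%% gives the answer.

^%%^%%^%%^%%^%%J%%%%%%%%%%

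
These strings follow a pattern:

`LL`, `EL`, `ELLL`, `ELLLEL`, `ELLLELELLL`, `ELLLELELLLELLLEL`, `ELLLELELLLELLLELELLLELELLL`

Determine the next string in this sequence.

This is a Fibonacci-style word recurrence s(k) = s(k−1)·s(k−2): e.g. EL·LL = ELLL.
Continuing: ELLLELELLLELLLELELLLELELLL · ELLLELELLLELLLEL gives term 8.

ELLLELELLLELLLELELLLELELLLELLLELELLLELLLEL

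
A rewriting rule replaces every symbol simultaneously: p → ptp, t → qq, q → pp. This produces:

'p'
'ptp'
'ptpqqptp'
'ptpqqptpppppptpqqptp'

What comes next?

ptpqqptpppppptpqqptpptpptpptpptpptpqqptpppppptpqqptp

Applying the rule to each of the 20 symbols of ptpqqptpppppptpqqptp gives the pieces ptp qq ptp pp pp ptp qq ptp ptp ptp ptp ptp ptp qq ptp pp pp ptp qq ptp, which concatenate to the answer.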